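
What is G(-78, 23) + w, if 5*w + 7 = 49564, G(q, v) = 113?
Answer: 50122/5 ≈ 10024.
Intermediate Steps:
w = 49557/5 (w = -7/5 + (⅕)*49564 = -7/5 + 49564/5 = 49557/5 ≈ 9911.4)
G(-78, 23) + w = 113 + 49557/5 = 50122/5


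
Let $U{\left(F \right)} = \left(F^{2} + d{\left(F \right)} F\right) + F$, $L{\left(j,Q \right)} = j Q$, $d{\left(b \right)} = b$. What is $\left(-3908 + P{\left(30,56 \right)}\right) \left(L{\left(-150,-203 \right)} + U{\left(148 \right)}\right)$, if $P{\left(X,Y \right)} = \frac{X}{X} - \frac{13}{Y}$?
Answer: $- \frac{8140202415}{28} \approx -2.9072 \cdot 10^{8}$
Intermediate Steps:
$P{\left(X,Y \right)} = 1 - \frac{13}{Y}$
$L{\left(j,Q \right)} = Q j$
$U{\left(F \right)} = F + 2 F^{2}$ ($U{\left(F \right)} = \left(F^{2} + F F\right) + F = \left(F^{2} + F^{2}\right) + F = 2 F^{2} + F = F + 2 F^{2}$)
$\left(-3908 + P{\left(30,56 \right)}\right) \left(L{\left(-150,-203 \right)} + U{\left(148 \right)}\right) = \left(-3908 + \frac{-13 + 56}{56}\right) \left(\left(-203\right) \left(-150\right) + 148 \left(1 + 2 \cdot 148\right)\right) = \left(-3908 + \frac{1}{56} \cdot 43\right) \left(30450 + 148 \left(1 + 296\right)\right) = \left(-3908 + \frac{43}{56}\right) \left(30450 + 148 \cdot 297\right) = - \frac{218805 \left(30450 + 43956\right)}{56} = \left(- \frac{218805}{56}\right) 74406 = - \frac{8140202415}{28}$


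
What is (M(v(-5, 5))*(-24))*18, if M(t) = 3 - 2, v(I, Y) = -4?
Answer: -432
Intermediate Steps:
M(t) = 1
(M(v(-5, 5))*(-24))*18 = (1*(-24))*18 = -24*18 = -432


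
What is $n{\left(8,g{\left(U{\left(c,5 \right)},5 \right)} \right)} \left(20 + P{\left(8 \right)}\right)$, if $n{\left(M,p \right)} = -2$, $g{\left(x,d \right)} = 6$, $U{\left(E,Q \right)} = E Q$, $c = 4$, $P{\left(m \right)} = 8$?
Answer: $-56$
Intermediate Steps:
$n{\left(8,g{\left(U{\left(c,5 \right)},5 \right)} \right)} \left(20 + P{\left(8 \right)}\right) = - 2 \left(20 + 8\right) = \left(-2\right) 28 = -56$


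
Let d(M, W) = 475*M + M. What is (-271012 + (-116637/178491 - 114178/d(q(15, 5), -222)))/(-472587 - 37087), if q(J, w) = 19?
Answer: 72918113594279/137125462528516 ≈ 0.53176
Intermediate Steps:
d(M, W) = 476*M
(-271012 + (-116637/178491 - 114178/d(q(15, 5), -222)))/(-472587 - 37087) = (-271012 + (-116637/178491 - 114178/(476*19)))/(-472587 - 37087) = (-271012 + (-116637*1/178491 - 114178/9044))/(-509674) = (-271012 + (-38879/59497 - 114178*1/9044))*(-1/509674) = (-271012 + (-38879/59497 - 57089/4522))*(-1/509674) = (-271012 - 3572435071/269045434)*(-1/509674) = -72918113594279/269045434*(-1/509674) = 72918113594279/137125462528516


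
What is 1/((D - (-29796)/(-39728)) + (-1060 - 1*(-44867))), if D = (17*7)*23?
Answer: 4/186173 ≈ 2.1485e-5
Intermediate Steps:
D = 2737 (D = 119*23 = 2737)
1/((D - (-29796)/(-39728)) + (-1060 - 1*(-44867))) = 1/((2737 - (-29796)/(-39728)) + (-1060 - 1*(-44867))) = 1/((2737 - (-29796)*(-1)/39728) + (-1060 + 44867)) = 1/((2737 - 1*¾) + 43807) = 1/((2737 - ¾) + 43807) = 1/(10945/4 + 43807) = 1/(186173/4) = 4/186173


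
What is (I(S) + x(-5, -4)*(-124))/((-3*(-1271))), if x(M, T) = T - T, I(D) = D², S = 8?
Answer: 64/3813 ≈ 0.016785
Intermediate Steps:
x(M, T) = 0
(I(S) + x(-5, -4)*(-124))/((-3*(-1271))) = (8² + 0*(-124))/((-3*(-1271))) = (64 + 0)/3813 = 64*(1/3813) = 64/3813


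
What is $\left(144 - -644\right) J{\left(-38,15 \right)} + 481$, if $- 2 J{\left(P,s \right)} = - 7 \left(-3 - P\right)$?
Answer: $97011$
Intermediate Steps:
$J{\left(P,s \right)} = - \frac{21}{2} - \frac{7 P}{2}$ ($J{\left(P,s \right)} = - \frac{\left(-7\right) \left(-3 - P\right)}{2} = - \frac{21 + 7 P}{2} = - \frac{21}{2} - \frac{7 P}{2}$)
$\left(144 - -644\right) J{\left(-38,15 \right)} + 481 = \left(144 - -644\right) \left(- \frac{21}{2} - -133\right) + 481 = \left(144 + 644\right) \left(- \frac{21}{2} + 133\right) + 481 = 788 \cdot \frac{245}{2} + 481 = 96530 + 481 = 97011$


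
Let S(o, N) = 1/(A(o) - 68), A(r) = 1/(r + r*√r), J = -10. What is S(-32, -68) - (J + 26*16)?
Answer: 2*(-1766976*√2 + 441947*I)/(-2177*I + 8704*√2) ≈ -406.01 - 1.1623e-6*I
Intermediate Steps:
A(r) = 1/(r + r^(3/2))
S(o, N) = 1/(-68 + 1/(o + o^(3/2))) (S(o, N) = 1/(1/(o + o^(3/2)) - 68) = 1/(-68 + 1/(o + o^(3/2))))
S(-32, -68) - (J + 26*16) = (-1*(-32) - (-32)^(3/2))/(-1 + 68*(-32) + 68*(-32)^(3/2)) - (-10 + 26*16) = (32 - (-128)*I*√2)/(-1 - 2176 + 68*(-128*I*√2)) - (-10 + 416) = (32 + 128*I*√2)/(-1 - 2176 - 8704*I*√2) - 1*406 = (32 + 128*I*√2)/(-2177 - 8704*I*√2) - 406 = -406 + (32 + 128*I*√2)/(-2177 - 8704*I*√2)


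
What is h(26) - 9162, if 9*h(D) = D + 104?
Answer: -82328/9 ≈ -9147.6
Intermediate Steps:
h(D) = 104/9 + D/9 (h(D) = (D + 104)/9 = (104 + D)/9 = 104/9 + D/9)
h(26) - 9162 = (104/9 + (1/9)*26) - 9162 = (104/9 + 26/9) - 9162 = 130/9 - 9162 = -82328/9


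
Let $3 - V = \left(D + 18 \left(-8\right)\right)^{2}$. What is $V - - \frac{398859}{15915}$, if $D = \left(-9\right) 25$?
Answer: $- \frac{722185237}{5305} \approx -1.3613 \cdot 10^{5}$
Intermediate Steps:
$D = -225$
$V = -136158$ ($V = 3 - \left(-225 + 18 \left(-8\right)\right)^{2} = 3 - \left(-225 - 144\right)^{2} = 3 - \left(-369\right)^{2} = 3 - 136161 = -136158$)
$V - - \frac{398859}{15915} = -136158 - - \frac{398859}{15915} = -136158 - \left(-398859\right) \frac{1}{15915} = -136158 - - \frac{132953}{5305} = -136158 + \frac{132953}{5305} = - \frac{722185237}{5305}$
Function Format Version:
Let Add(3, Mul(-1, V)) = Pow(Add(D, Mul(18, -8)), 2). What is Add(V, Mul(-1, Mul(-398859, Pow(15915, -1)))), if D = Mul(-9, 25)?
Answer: Rational(-722185237, 5305) ≈ -1.3613e+5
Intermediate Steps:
D = -225
V = -136158 (V = Add(3, Mul(-1, Pow(Add(-225, Mul(18, -8)), 2))) = Add(3, Mul(-1, Pow(Add(-225, -144), 2))) = Add(3, Mul(-1, Pow(-369, 2))) = Add(3, Mul(-1, 136161)) = Add(3, -136161) = -136158)
Add(V, Mul(-1, Mul(-398859, Pow(15915, -1)))) = Add(-136158, Mul(-1, Mul(-398859, Pow(15915, -1)))) = Add(-136158, Mul(-1, Mul(-398859, Rational(1, 15915)))) = Add(-136158, Mul(-1, Rational(-132953, 5305))) = Add(-136158, Rational(132953, 5305)) = Rational(-722185237, 5305)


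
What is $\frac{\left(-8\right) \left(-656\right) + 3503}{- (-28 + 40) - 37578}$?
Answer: $- \frac{2917}{12530} \approx -0.2328$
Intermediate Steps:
$\frac{\left(-8\right) \left(-656\right) + 3503}{- (-28 + 40) - 37578} = \frac{5248 + 3503}{\left(-1\right) 12 - 37578} = \frac{8751}{-12 - 37578} = \frac{8751}{-37590} = 8751 \left(- \frac{1}{37590}\right) = - \frac{2917}{12530}$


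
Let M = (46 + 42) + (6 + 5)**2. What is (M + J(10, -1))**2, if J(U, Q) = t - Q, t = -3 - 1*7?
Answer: 40000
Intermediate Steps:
M = 209 (M = 88 + 11**2 = 88 + 121 = 209)
t = -10 (t = -3 - 7 = -10)
J(U, Q) = -10 - Q
(M + J(10, -1))**2 = (209 + (-10 - 1*(-1)))**2 = (209 + (-10 + 1))**2 = (209 - 9)**2 = 200**2 = 40000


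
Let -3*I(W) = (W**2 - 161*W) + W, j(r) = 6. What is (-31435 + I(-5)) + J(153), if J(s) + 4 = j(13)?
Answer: -31708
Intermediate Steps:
J(s) = 2 (J(s) = -4 + 6 = 2)
I(W) = -W**2/3 + 160*W/3 (I(W) = -((W**2 - 161*W) + W)/3 = -(W**2 - 160*W)/3 = -W**2/3 + 160*W/3)
(-31435 + I(-5)) + J(153) = (-31435 + (1/3)*(-5)*(160 - 1*(-5))) + 2 = (-31435 + (1/3)*(-5)*(160 + 5)) + 2 = (-31435 + (1/3)*(-5)*165) + 2 = (-31435 - 275) + 2 = -31710 + 2 = -31708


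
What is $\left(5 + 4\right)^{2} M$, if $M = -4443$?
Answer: $-359883$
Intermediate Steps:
$\left(5 + 4\right)^{2} M = \left(5 + 4\right)^{2} \left(-4443\right) = 9^{2} \left(-4443\right) = 81 \left(-4443\right) = -359883$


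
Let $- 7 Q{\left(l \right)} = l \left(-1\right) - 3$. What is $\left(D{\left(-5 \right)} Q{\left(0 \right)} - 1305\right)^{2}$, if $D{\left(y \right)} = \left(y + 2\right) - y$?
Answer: $\frac{83338641}{49} \approx 1.7008 \cdot 10^{6}$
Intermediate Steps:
$D{\left(y \right)} = 2$ ($D{\left(y \right)} = \left(2 + y\right) - y = 2$)
$Q{\left(l \right)} = \frac{3}{7} + \frac{l}{7}$ ($Q{\left(l \right)} = - \frac{l \left(-1\right) - 3}{7} = - \frac{- l - 3}{7} = - \frac{-3 - l}{7} = \frac{3}{7} + \frac{l}{7}$)
$\left(D{\left(-5 \right)} Q{\left(0 \right)} - 1305\right)^{2} = \left(2 \left(\frac{3}{7} + \frac{1}{7} \cdot 0\right) - 1305\right)^{2} = \left(2 \left(\frac{3}{7} + 0\right) - 1305\right)^{2} = \left(2 \cdot \frac{3}{7} - 1305\right)^{2} = \left(\frac{6}{7} - 1305\right)^{2} = \left(- \frac{9129}{7}\right)^{2} = \frac{83338641}{49}$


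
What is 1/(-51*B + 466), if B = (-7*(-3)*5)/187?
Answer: 11/4811 ≈ 0.0022864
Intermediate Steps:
B = 105/187 (B = (21*5)*(1/187) = 105*(1/187) = 105/187 ≈ 0.56150)
1/(-51*B + 466) = 1/(-51*105/187 + 466) = 1/(-315/11 + 466) = 1/(4811/11) = 11/4811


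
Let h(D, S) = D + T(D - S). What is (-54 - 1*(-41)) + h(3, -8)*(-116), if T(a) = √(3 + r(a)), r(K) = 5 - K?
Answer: -361 - 116*I*√3 ≈ -361.0 - 200.92*I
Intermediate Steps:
T(a) = √(8 - a) (T(a) = √(3 + (5 - a)) = √(8 - a))
h(D, S) = D + √(8 + S - D) (h(D, S) = D + √(8 - (D - S)) = D + √(8 + (S - D)) = D + √(8 + S - D))
(-54 - 1*(-41)) + h(3, -8)*(-116) = (-54 - 1*(-41)) + (3 + √(8 - 8 - 1*3))*(-116) = (-54 + 41) + (3 + √(8 - 8 - 3))*(-116) = -13 + (3 + √(-3))*(-116) = -13 + (3 + I*√3)*(-116) = -13 + (-348 - 116*I*√3) = -361 - 116*I*√3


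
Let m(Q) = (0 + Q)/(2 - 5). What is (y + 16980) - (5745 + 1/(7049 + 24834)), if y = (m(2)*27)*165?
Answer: 263512994/31883 ≈ 8265.0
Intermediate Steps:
m(Q) = -Q/3 (m(Q) = Q/(-3) = Q*(-⅓) = -Q/3)
y = -2970 (y = (-⅓*2*27)*165 = -⅔*27*165 = -18*165 = -2970)
(y + 16980) - (5745 + 1/(7049 + 24834)) = (-2970 + 16980) - (5745 + 1/(7049 + 24834)) = 14010 - (5745 + 1/31883) = 14010 - 1*183167836/31883 = 14010 - 183167836/31883 = 263512994/31883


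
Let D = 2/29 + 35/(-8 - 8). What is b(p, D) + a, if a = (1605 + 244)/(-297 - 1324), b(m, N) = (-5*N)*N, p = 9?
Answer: -8229854649/348994816 ≈ -23.582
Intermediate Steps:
D = -983/464 (D = 2*(1/29) + 35/(-16) = 2/29 + 35*(-1/16) = 2/29 - 35/16 = -983/464 ≈ -2.1185)
b(m, N) = -5*N**2
a = -1849/1621 (a = 1849/(-1621) = 1849*(-1/1621) = -1849/1621 ≈ -1.1407)
b(p, D) + a = -5*(-983/464)**2 - 1849/1621 = -5*966289/215296 - 1849/1621 = -4831445/215296 - 1849/1621 = -8229854649/348994816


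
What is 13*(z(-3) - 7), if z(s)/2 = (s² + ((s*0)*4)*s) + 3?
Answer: 221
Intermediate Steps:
z(s) = 6 + 2*s² (z(s) = 2*((s² + ((s*0)*4)*s) + 3) = 2*((s² + (0*4)*s) + 3) = 2*((s² + 0*s) + 3) = 2*((s² + 0) + 3) = 2*(s² + 3) = 2*(3 + s²) = 6 + 2*s²)
13*(z(-3) - 7) = 13*((6 + 2*(-3)²) - 7) = 13*((6 + 2*9) - 7) = 13*((6 + 18) - 7) = 13*(24 - 7) = 13*17 = 221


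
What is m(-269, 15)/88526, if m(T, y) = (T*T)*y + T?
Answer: 542573/44263 ≈ 12.258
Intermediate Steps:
m(T, y) = T + y*T² (m(T, y) = T²*y + T = y*T² + T = T + y*T²)
m(-269, 15)/88526 = -269*(1 - 269*15)/88526 = -269*(1 - 4035)*(1/88526) = -269*(-4034)*(1/88526) = 1085146*(1/88526) = 542573/44263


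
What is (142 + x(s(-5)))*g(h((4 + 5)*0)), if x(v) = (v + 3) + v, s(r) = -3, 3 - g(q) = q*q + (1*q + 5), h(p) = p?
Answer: -278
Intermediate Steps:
g(q) = -2 - q - q² (g(q) = 3 - (q*q + (1*q + 5)) = 3 - (q² + (q + 5)) = 3 - (q² + (5 + q)) = 3 - (5 + q + q²) = 3 + (-5 - q - q²) = -2 - q - q²)
x(v) = 3 + 2*v (x(v) = (3 + v) + v = 3 + 2*v)
(142 + x(s(-5)))*g(h((4 + 5)*0)) = (142 + (3 + 2*(-3)))*(-2 - (4 + 5)*0 - ((4 + 5)*0)²) = (142 + (3 - 6))*(-2 - 9*0 - (9*0)²) = (142 - 3)*(-2 - 1*0 - 1*0²) = 139*(-2 + 0 - 1*0) = 139*(-2 + 0 + 0) = 139*(-2) = -278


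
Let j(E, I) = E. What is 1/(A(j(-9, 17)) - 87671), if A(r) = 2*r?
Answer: -1/87689 ≈ -1.1404e-5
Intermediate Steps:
1/(A(j(-9, 17)) - 87671) = 1/(2*(-9) - 87671) = 1/(-18 - 87671) = 1/(-87689) = -1/87689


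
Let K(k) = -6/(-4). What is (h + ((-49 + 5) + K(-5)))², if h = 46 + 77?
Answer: 25921/4 ≈ 6480.3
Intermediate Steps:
K(k) = 3/2 (K(k) = -6*(-¼) = 3/2)
h = 123
(h + ((-49 + 5) + K(-5)))² = (123 + ((-49 + 5) + 3/2))² = (123 + (-44 + 3/2))² = (123 - 85/2)² = (161/2)² = 25921/4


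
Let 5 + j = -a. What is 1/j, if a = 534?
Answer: -1/539 ≈ -0.0018553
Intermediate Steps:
j = -539 (j = -5 - 1*534 = -5 - 534 = -539)
1/j = 1/(-539) = -1/539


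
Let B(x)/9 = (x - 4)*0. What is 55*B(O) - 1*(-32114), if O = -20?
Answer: 32114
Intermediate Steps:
B(x) = 0 (B(x) = 9*((x - 4)*0) = 9*((-4 + x)*0) = 9*0 = 0)
55*B(O) - 1*(-32114) = 55*0 - 1*(-32114) = 0 + 32114 = 32114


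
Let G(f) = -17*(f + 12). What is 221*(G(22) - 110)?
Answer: -152048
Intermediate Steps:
G(f) = -204 - 17*f (G(f) = -17*(12 + f) = -204 - 17*f)
221*(G(22) - 110) = 221*((-204 - 17*22) - 110) = 221*((-204 - 374) - 110) = 221*(-578 - 110) = 221*(-688) = -152048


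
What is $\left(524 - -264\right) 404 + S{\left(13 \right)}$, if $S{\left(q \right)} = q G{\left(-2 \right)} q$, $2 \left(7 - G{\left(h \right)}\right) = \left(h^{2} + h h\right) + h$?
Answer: $319028$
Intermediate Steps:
$G{\left(h \right)} = 7 - h^{2} - \frac{h}{2}$ ($G{\left(h \right)} = 7 - \frac{\left(h^{2} + h h\right) + h}{2} = 7 - \frac{\left(h^{2} + h^{2}\right) + h}{2} = 7 - \frac{2 h^{2} + h}{2} = 7 - \frac{h + 2 h^{2}}{2} = 7 - \left(h^{2} + \frac{h}{2}\right) = 7 - h^{2} - \frac{h}{2}$)
$S{\left(q \right)} = 4 q^{2}$ ($S{\left(q \right)} = q \left(7 - \left(-2\right)^{2} - -1\right) q = q \left(7 - 4 + 1\right) q = q 4 q = 4 q q = 4 q^{2}$)
$\left(524 - -264\right) 404 + S{\left(13 \right)} = \left(524 - -264\right) 404 + 4 \cdot 13^{2} = \left(524 + 264\right) 404 + 4 \cdot 169 = 788 \cdot 404 + 676 = 318352 + 676 = 319028$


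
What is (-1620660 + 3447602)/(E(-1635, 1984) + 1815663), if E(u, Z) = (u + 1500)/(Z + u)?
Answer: 318801379/316833126 ≈ 1.0062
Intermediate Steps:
E(u, Z) = (1500 + u)/(Z + u)
(-1620660 + 3447602)/(E(-1635, 1984) + 1815663) = (-1620660 + 3447602)/((1500 - 1635)/(1984 - 1635) + 1815663) = 1826942/(-135/349 + 1815663) = 1826942/(633666252/349) = 1826942*(349/633666252) = 318801379/316833126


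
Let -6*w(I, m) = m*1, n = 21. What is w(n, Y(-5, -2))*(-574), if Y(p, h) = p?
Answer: -1435/3 ≈ -478.33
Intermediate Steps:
w(I, m) = -m/6
w(n, Y(-5, -2))*(-574) = -⅙*(-5)*(-574) = (⅚)*(-574) = -1435/3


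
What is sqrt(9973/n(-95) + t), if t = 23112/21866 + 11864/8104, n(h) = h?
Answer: 2*I*sqrt(33715892889307590)/36280595 ≈ 10.122*I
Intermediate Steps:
t = 27919867/11075129 (t = 23112*(1/21866) + 11864*(1/8104) = 11556/10933 + 1483/1013 = 27919867/11075129 ≈ 2.5210)
sqrt(9973/n(-95) + t) = sqrt(9973/(-95) + 27919867/11075129) = sqrt(9973*(-1/95) + 27919867/11075129) = sqrt(-9973/95 + 27919867/11075129) = sqrt(-107799874152/1052137255) = 2*I*sqrt(33715892889307590)/36280595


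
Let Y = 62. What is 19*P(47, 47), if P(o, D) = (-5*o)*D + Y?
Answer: -208677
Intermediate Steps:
P(o, D) = 62 - 5*D*o (P(o, D) = (-5*o)*D + 62 = -5*D*o + 62 = 62 - 5*D*o)
19*P(47, 47) = 19*(62 - 5*47*47) = 19*(62 - 11045) = 19*(-10983) = -208677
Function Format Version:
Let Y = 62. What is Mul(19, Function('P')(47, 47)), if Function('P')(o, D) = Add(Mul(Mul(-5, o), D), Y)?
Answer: -208677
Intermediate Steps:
Function('P')(o, D) = Add(62, Mul(-5, D, o)) (Function('P')(o, D) = Add(Mul(Mul(-5, o), D), 62) = Add(Mul(-5, D, o), 62) = Add(62, Mul(-5, D, o)))
Mul(19, Function('P')(47, 47)) = Mul(19, Add(62, Mul(-5, 47, 47))) = Mul(19, Add(62, -11045)) = Mul(19, -10983) = -208677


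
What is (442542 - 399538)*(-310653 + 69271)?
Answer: -10380391528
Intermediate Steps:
(442542 - 399538)*(-310653 + 69271) = 43004*(-241382) = -10380391528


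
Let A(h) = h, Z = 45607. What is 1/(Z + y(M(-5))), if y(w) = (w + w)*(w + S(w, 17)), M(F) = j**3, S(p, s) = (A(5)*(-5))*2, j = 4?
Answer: 1/47399 ≈ 2.1097e-5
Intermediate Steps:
S(p, s) = -50 (S(p, s) = (5*(-5))*2 = -25*2 = -50)
M(F) = 64 (M(F) = 4**3 = 64)
y(w) = 2*w*(-50 + w) (y(w) = (w + w)*(w - 50) = (2*w)*(-50 + w) = 2*w*(-50 + w))
1/(Z + y(M(-5))) = 1/(45607 + 2*64*(-50 + 64)) = 1/(45607 + 2*64*14) = 1/(45607 + 1792) = 1/47399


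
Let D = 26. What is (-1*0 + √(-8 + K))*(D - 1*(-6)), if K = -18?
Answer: 32*I*√26 ≈ 163.17*I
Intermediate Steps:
(-1*0 + √(-8 + K))*(D - 1*(-6)) = (-1*0 + √(-8 - 18))*(26 - 1*(-6)) = (0 + √(-26))*(26 + 6) = (0 + I*√26)*32 = (I*√26)*32 = 32*I*√26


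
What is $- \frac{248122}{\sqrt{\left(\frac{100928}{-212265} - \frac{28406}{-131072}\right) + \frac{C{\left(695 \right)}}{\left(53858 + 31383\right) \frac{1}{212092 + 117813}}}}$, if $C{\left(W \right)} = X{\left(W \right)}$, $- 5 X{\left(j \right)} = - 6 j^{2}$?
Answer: $- \frac{190557696 \sqrt{5347889683568637658988083608995}}{2660100369362723306267} \approx -165.66$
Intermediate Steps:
$X{\left(j \right)} = \frac{6 j^{2}}{5}$ ($X{\left(j \right)} = - \frac{\left(-6\right) j^{2}}{5} = \frac{6 j^{2}}{5}$)
$C{\left(W \right)} = \frac{6 W^{2}}{5}$
$- \frac{248122}{\sqrt{\left(\frac{100928}{-212265} - \frac{28406}{-131072}\right) + \frac{C{\left(695 \right)}}{\left(53858 + 31383\right) \frac{1}{212092 + 117813}}}} = - \frac{248122}{\sqrt{\left(\frac{100928}{-212265} - \frac{28406}{-131072}\right) + \frac{\frac{6}{5} \cdot 695^{2}}{\left(53858 + 31383\right) \frac{1}{212092 + 117813}}}} = - \frac{248122}{\sqrt{\left(100928 \left(- \frac{1}{212265}\right) - - \frac{14203}{65536}\right) + \frac{\frac{6}{5} \cdot 483025}{85241 \cdot \frac{1}{329905}}}} = - \frac{248122}{\sqrt{\left(- \frac{100928}{212265} + \frac{14203}{65536}\right) + \frac{579630}{85241 \cdot \frac{1}{329905}}}} = - \frac{248122}{\sqrt{- \frac{3599617613}{13910999040} + \frac{579630}{\frac{85241}{329905}}}} = - \frac{248122}{\sqrt{- \frac{3599617613}{13910999040} + 579630 \cdot \frac{329905}{85241}}} = - \frac{248122}{\sqrt{- \frac{3599617613}{13910999040} + \frac{191222835150}{85241}}} = - \frac{248122}{\sqrt{\frac{2660100369362723306267}{1185787469168640}}} = - \frac{248122}{\frac{1}{1543994100480} \sqrt{5347889683568637658988083608995}} = - 248122 \frac{768 \sqrt{5347889683568637658988083608995}}{2660100369362723306267} = - \frac{190557696 \sqrt{5347889683568637658988083608995}}{2660100369362723306267}$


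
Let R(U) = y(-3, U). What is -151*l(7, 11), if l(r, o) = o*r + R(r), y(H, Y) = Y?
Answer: -12684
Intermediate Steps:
R(U) = U
l(r, o) = r + o*r (l(r, o) = o*r + r = r + o*r)
-151*l(7, 11) = -1057*(1 + 11) = -1057*12 = -151*84 = -12684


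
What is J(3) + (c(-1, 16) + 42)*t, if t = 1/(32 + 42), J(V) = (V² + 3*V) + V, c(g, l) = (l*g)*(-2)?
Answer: 22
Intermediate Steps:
c(g, l) = -2*g*l (c(g, l) = (g*l)*(-2) = -2*g*l)
J(V) = V² + 4*V
t = 1/74 ≈ 0.013514
J(3) + (c(-1, 16) + 42)*t = 3*(4 + 3) + (-2*(-1)*16 + 42)*(1/74) = 3*7 + (32 + 42)*(1/74) = 21 + 74*(1/74) = 21 + 1 = 22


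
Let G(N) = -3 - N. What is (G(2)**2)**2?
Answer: 625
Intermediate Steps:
(G(2)**2)**2 = ((-3 - 1*2)**2)**2 = ((-3 - 2)**2)**2 = ((-5)**2)**2 = 25**2 = 625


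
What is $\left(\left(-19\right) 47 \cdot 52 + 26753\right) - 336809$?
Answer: $-356492$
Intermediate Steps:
$\left(\left(-19\right) 47 \cdot 52 + 26753\right) - 336809 = \left(\left(-893\right) 52 + 26753\right) - 336809 = \left(-46436 + 26753\right) - 336809 = -19683 - 336809 = -356492$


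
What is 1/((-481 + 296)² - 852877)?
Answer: -1/818652 ≈ -1.2215e-6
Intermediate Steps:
1/((-481 + 296)² - 852877) = 1/((-185)² - 852877) = 1/(34225 - 852877) = 1/(-818652) = -1/818652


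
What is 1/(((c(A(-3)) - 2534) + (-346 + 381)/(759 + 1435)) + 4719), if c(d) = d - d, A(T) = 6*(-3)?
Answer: 2194/4793925 ≈ 0.00045766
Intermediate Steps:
A(T) = -18
c(d) = 0
1/(((c(A(-3)) - 2534) + (-346 + 381)/(759 + 1435)) + 4719) = 1/(((0 - 2534) + (-346 + 381)/(759 + 1435)) + 4719) = 1/((-2534 + 35/2194) + 4719) = 1/(-5559561/2194 + 4719) = 1/(4793925/2194) = 2194/4793925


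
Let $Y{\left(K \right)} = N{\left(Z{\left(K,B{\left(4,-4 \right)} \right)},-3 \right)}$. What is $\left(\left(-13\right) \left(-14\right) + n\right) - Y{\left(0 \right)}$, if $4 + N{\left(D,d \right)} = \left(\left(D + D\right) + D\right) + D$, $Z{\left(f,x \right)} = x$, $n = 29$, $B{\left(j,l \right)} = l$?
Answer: $231$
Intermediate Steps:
$N{\left(D,d \right)} = -4 + 4 D$ ($N{\left(D,d \right)} = -4 + \left(\left(\left(D + D\right) + D\right) + D\right) = -4 + \left(\left(2 D + D\right) + D\right) = -4 + \left(3 D + D\right) = -4 + 4 D$)
$Y{\left(K \right)} = -20$ ($Y{\left(K \right)} = -4 + 4 \left(-4\right) = -4 - 16 = -20$)
$\left(\left(-13\right) \left(-14\right) + n\right) - Y{\left(0 \right)} = \left(\left(-13\right) \left(-14\right) + 29\right) - -20 = \left(182 + 29\right) + 20 = 211 + 20 = 231$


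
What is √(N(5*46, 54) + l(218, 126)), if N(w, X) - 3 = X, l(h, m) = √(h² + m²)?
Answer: √(57 + 10*√634) ≈ 17.573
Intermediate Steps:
N(w, X) = 3 + X
√(N(5*46, 54) + l(218, 126)) = √((3 + 54) + √(218² + 126²)) = √(57 + √(47524 + 15876)) = √(57 + √63400) = √(57 + 10*√634)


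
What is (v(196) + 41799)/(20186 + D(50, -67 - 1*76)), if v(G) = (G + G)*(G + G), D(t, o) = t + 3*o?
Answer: 195463/19807 ≈ 9.8684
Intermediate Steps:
v(G) = 4*G² (v(G) = (2*G)*(2*G) = 4*G²)
(v(196) + 41799)/(20186 + D(50, -67 - 1*76)) = (4*196² + 41799)/(20186 + (50 + 3*(-67 - 1*76))) = (4*38416 + 41799)/(20186 + (50 + 3*(-67 - 76))) = (153664 + 41799)/(20186 + (50 + 3*(-143))) = 195463/(20186 + (50 - 429)) = 195463/(20186 - 379) = 195463/19807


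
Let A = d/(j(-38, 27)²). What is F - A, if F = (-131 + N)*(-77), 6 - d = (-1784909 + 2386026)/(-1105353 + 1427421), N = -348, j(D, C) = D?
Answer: 17153035028245/465066192 ≈ 36883.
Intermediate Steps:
d = 1331291/322068 (d = 6 - (-1784909 + 2386026)/(-1105353 + 1427421) = 6 - 601117/322068 = 1331291/322068 ≈ 4.1336)
F = 36883 (F = (-131 - 348)*(-77) = -479*(-77) = 36883)
A = 1331291/465066192 (A = 1331291/(322068*((-38)²)) = (1331291/322068)/1444 = (1331291/322068)*(1/1444) = 1331291/465066192 ≈ 0.0028626)
F - A = 36883 - 1*1331291/465066192 = 36883 - 1331291/465066192 = 17153035028245/465066192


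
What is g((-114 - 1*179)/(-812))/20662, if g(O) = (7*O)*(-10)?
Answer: -1465/1198396 ≈ -0.0012225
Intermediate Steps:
g(O) = -70*O
g((-114 - 1*179)/(-812))/20662 = -70*(-114 - 1*179)/(-812)/20662 = -70*(-114 - 179)*(-1)/812*(1/20662) = -(-20510)*(-1)/812*(1/20662) = -70*293/812*(1/20662) = -1465/58*1/20662 = -1465/1198396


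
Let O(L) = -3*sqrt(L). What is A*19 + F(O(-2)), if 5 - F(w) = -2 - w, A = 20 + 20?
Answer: 767 - 3*I*sqrt(2) ≈ 767.0 - 4.2426*I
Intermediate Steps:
A = 40
F(w) = 7 + w (F(w) = 5 - (-2 - w) = 5 + (2 + w) = 7 + w)
A*19 + F(O(-2)) = 40*19 + (7 - 3*I*sqrt(2)) = 760 + (7 - 3*I*sqrt(2)) = 767 - 3*I*sqrt(2)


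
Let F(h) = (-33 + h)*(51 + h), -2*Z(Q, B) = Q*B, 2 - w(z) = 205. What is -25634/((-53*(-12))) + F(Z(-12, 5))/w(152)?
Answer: -2524577/64554 ≈ -39.108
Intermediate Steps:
w(z) = -203 (w(z) = 2 - 1*205 = 2 - 205 = -203)
Z(Q, B) = -B*Q/2 (Z(Q, B) = -Q*B/2 = -B*Q/2)
-25634/((-53*(-12))) + F(Z(-12, 5))/w(152) = -25634/((-53*(-12))) + (-1683 + (-½*5*(-12))² + 18*(-½*5*(-12)))/(-203) = -25634/636 + (-1683 + 30² + 18*30)*(-1/203) = -25634*1/636 + (-1683 + 900 + 540)*(-1/203) = -12817/318 - 243*(-1/203) = -12817/318 + 243/203 = -2524577/64554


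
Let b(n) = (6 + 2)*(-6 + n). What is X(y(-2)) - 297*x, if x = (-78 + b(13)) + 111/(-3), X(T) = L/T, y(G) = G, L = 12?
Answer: 17517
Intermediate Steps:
b(n) = -48 + 8*n (b(n) = 8*(-6 + n) = -48 + 8*n)
X(T) = 12/T
x = -59 (x = (-78 + (-48 + 8*13)) + 111/(-3) = (-78 + (-48 + 104)) + 111*(-1/3) = (-78 + 56) - 37 = -22 - 37 = -59)
X(y(-2)) - 297*x = 12/(-2) - 297*(-59) = 12*(-1/2) + 17523 = -6 + 17523 = 17517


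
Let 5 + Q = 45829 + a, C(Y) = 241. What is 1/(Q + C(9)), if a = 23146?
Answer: 1/69211 ≈ 1.4449e-5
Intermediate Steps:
Q = 68970 (Q = -5 + (45829 + 23146) = -5 + 68975 = 68970)
1/(Q + C(9)) = 1/(68970 + 241) = 1/69211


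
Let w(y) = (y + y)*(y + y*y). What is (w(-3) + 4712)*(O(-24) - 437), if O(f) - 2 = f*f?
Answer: 659316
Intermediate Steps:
w(y) = 2*y*(y + y²) (w(y) = (2*y)*(y + y²) = 2*y*(y + y²))
O(f) = 2 + f² (O(f) = 2 + f*f = 2 + f²)
(w(-3) + 4712)*(O(-24) - 437) = (2*(-3)²*(1 - 3) + 4712)*((2 + (-24)²) - 437) = (2*9*(-2) + 4712)*((2 + 576) - 437) = (-36 + 4712)*(578 - 437) = 4676*141 = 659316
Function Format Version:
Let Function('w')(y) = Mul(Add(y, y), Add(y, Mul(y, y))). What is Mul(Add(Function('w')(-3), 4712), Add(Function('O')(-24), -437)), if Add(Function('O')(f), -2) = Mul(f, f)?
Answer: 659316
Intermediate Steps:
Function('w')(y) = Mul(2, y, Add(y, Pow(y, 2))) (Function('w')(y) = Mul(Mul(2, y), Add(y, Pow(y, 2))) = Mul(2, y, Add(y, Pow(y, 2))))
Function('O')(f) = Add(2, Pow(f, 2)) (Function('O')(f) = Add(2, Mul(f, f)) = Add(2, Pow(f, 2)))
Mul(Add(Function('w')(-3), 4712), Add(Function('O')(-24), -437)) = Mul(Add(Mul(2, Pow(-3, 2), Add(1, -3)), 4712), Add(Add(2, Pow(-24, 2)), -437)) = Mul(Add(Mul(2, 9, -2), 4712), Add(Add(2, 576), -437)) = Mul(Add(-36, 4712), Add(578, -437)) = Mul(4676, 141) = 659316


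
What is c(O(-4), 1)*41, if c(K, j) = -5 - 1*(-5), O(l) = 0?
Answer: 0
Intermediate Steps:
c(K, j) = 0 (c(K, j) = -5 + 5 = 0)
c(O(-4), 1)*41 = 0*41 = 0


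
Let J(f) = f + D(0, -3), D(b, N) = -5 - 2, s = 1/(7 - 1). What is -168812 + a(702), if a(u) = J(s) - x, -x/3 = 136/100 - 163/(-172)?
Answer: -2177673643/12900 ≈ -1.6881e+5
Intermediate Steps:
s = 1/6 ≈ 0.16667
D(b, N) = -7
J(f) = -7 + f (J(f) = f - 7 = -7 + f)
x = -29769/4300 (x = -3*(136/100 - 163/(-172)) = -3*(136*(1/100) - 163*(-1/172)) = -3*(34/25 + 163/172) = -3*9923/4300 = -29769/4300 ≈ -6.9230)
a(u) = 1157/12900 (a(u) = (-7 + 1/6) - 1*(-29769/4300) = -41/6 + 29769/4300 = 1157/12900)
-168812 + a(702) = -168812 + 1157/12900 = -2177673643/12900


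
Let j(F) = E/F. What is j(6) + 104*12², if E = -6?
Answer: 14975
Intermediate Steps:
j(F) = -6/F
j(6) + 104*12² = -6/6 + 104*12² = -6*⅙ + 104*144 = -1 + 14976 = 14975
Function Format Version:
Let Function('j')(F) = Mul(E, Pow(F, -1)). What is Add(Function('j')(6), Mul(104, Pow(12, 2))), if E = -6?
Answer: 14975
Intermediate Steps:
Function('j')(F) = Mul(-6, Pow(F, -1))
Add(Function('j')(6), Mul(104, Pow(12, 2))) = Add(Mul(-6, Pow(6, -1)), Mul(104, Pow(12, 2))) = Add(Mul(-6, Rational(1, 6)), Mul(104, 144)) = Add(-1, 14976) = 14975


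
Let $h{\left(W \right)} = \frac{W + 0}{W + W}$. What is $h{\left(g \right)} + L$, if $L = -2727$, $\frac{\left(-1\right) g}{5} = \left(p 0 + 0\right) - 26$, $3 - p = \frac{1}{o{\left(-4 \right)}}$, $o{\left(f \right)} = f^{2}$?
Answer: $- \frac{5453}{2} \approx -2726.5$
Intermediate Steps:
$p = \frac{47}{16}$ ($p = 3 - \frac{1}{\left(-4\right)^{2}} = 3 - \frac{1}{16} = \frac{47}{16} \approx 2.9375$)
$g = 130$ ($g = - 5 \left(\left(\frac{47}{16} \cdot 0 + 0\right) - 26\right) = - 5 \left(\left(0 + 0\right) - 26\right) = - 5 \left(0 - 26\right) = \left(-5\right) \left(-26\right) = 130$)
$h{\left(W \right)} = \frac{1}{2}$ ($h{\left(W \right)} = \frac{W}{2 W} = W \frac{1}{2 W} = \frac{1}{2}$)
$h{\left(g \right)} + L = \frac{1}{2} - 2727 = - \frac{5453}{2}$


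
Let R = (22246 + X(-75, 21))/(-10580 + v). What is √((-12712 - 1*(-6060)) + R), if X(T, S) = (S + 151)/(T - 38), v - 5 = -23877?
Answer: I*√2800771354204098/648846 ≈ 81.564*I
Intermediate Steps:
v = -23872 (v = 5 - 23877 = -23872)
X(T, S) = (151 + S)/(-38 + T)
R = -1256813/1946538 (R = (22246 + (151 + 21)/(-38 - 75))/(-10580 - 23872) = (22246 + 172/(-113))/(-34452) = (22246 - 1/113*172)*(-1/34452) = (22246 - 172/113)*(-1/34452) = (2513626/113)*(-1/34452) = -1256813/1946538 ≈ -0.64567)
√((-12712 - 1*(-6060)) + R) = √((-12712 - 1*(-6060)) - 1256813/1946538) = √((-12712 + 6060) - 1256813/1946538) = √(-6652 - 1256813/1946538) = √(-12949627589/1946538) = I*√2800771354204098/648846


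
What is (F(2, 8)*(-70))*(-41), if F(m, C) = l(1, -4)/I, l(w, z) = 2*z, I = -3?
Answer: 22960/3 ≈ 7653.3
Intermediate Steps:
F(m, C) = 8/3 (F(m, C) = (2*(-4))/(-3) = -8*(-⅓) = 8/3)
(F(2, 8)*(-70))*(-41) = ((8/3)*(-70))*(-41) = -560/3*(-41) = 22960/3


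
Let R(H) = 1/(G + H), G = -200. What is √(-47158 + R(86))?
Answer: I*√612865482/114 ≈ 217.16*I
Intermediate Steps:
R(H) = 1/(-200 + H)
√(-47158 + R(86)) = √(-47158 + 1/(-200 + 86)) = √(-47158 + 1/(-114)) = √(-47158 - 1/114) = √(-5376013/114) = I*√612865482/114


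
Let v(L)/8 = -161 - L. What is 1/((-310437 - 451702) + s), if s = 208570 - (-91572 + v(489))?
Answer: -1/456797 ≈ -2.1892e-6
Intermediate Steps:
v(L) = -1288 - 8*L (v(L) = 8*(-161 - L) = -1288 - 8*L)
s = 305342 (s = 208570 - (-91572 + (-1288 - 8*489)) = 208570 - (-91572 + (-1288 - 3912)) = 208570 - (-91572 - 5200) = 208570 - 1*(-96772) = 208570 + 96772 = 305342)
1/((-310437 - 451702) + s) = 1/((-310437 - 451702) + 305342) = 1/(-762139 + 305342) = 1/(-456797) = -1/456797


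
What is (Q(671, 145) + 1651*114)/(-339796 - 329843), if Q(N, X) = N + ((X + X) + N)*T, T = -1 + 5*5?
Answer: -211949/669639 ≈ -0.31651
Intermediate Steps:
T = 24 (T = -1 + 25 = 24)
Q(N, X) = 25*N + 48*X (Q(N, X) = N + ((X + X) + N)*24 = N + (2*X + N)*24 = N + (N + 2*X)*24 = N + (24*N + 48*X) = 25*N + 48*X)
(Q(671, 145) + 1651*114)/(-339796 - 329843) = ((25*671 + 48*145) + 1651*114)/(-339796 - 329843) = ((16775 + 6960) + 188214)/(-669639) = (23735 + 188214)*(-1/669639) = 211949*(-1/669639) = -211949/669639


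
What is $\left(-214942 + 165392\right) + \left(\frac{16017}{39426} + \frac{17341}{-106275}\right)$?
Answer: $- \frac{69204463270697}{1396666050} \approx -49550.0$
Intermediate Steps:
$\left(-214942 + 165392\right) + \left(\frac{16017}{39426} + \frac{17341}{-106275}\right) = -49550 + \left(16017 \cdot \frac{1}{39426} + 17341 \left(- \frac{1}{106275}\right)\right) = -49550 + \left(\frac{5339}{13142} - \frac{17341}{106275}\right) = -49550 + \frac{339506803}{1396666050} = - \frac{69204463270697}{1396666050}$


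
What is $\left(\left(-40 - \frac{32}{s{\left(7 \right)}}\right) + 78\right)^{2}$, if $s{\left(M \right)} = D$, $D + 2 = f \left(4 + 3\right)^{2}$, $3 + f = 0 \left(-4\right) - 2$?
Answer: $\frac{88698724}{61009} \approx 1453.9$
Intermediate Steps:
$f = -5$ ($f = -3 + \left(0 \left(-4\right) - 2\right) = -3 + \left(0 - 2\right) = -3 - 2 = -5$)
$D = -247$ ($D = -2 - 5 \left(4 + 3\right)^{2} = -2 - 5 \cdot 7^{2} = -2 - 245 = -247$)
$s{\left(M \right)} = -247$
$\left(\left(-40 - \frac{32}{s{\left(7 \right)}}\right) + 78\right)^{2} = \left(\left(-40 - \frac{32}{-247}\right) + 78\right)^{2} = \left(\left(-40 - - \frac{32}{247}\right) + 78\right)^{2} = \left(\left(-40 + \frac{32}{247}\right) + 78\right)^{2} = \left(- \frac{9848}{247} + 78\right)^{2} = \left(\frac{9418}{247}\right)^{2} = \frac{88698724}{61009}$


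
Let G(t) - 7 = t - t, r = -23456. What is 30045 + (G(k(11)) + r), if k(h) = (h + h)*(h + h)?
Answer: 6596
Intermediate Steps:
k(h) = 4*h² (k(h) = (2*h)*(2*h) = 4*h²)
G(t) = 7 (G(t) = 7 + (t - t) = 7 + 0 = 7)
30045 + (G(k(11)) + r) = 30045 + (7 - 23456) = 30045 - 23449 = 6596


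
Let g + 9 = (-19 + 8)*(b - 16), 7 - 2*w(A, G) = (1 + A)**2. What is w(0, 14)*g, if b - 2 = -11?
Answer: 798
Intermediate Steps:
b = -9 (b = 2 - 11 = -9)
w(A, G) = 7/2 - (1 + A)**2/2
g = 266 (g = -9 + (-19 + 8)*(-9 - 16) = -9 - 11*(-25) = -9 + 275 = 266)
w(0, 14)*g = (7/2 - (1 + 0)**2/2)*266 = (7/2 - 1/2*1**2)*266 = (7/2 - 1/2*1)*266 = (7/2 - 1/2)*266 = 3*266 = 798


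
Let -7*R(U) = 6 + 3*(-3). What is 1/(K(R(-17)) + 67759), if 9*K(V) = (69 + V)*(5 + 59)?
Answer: 7/477769 ≈ 1.4651e-5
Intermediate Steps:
R(U) = 3/7 (R(U) = -(6 + 3*(-3))/7 = -(6 - 9)/7 = -1/7*(-3) = 3/7)
K(V) = 1472/3 + 64*V/9 (K(V) = ((69 + V)*(5 + 59))/9 = ((69 + V)*64)/9 = (4416 + 64*V)/9 = 1472/3 + 64*V/9)
1/(K(R(-17)) + 67759) = 1/((1472/3 + (64/9)*(3/7)) + 67759) = 1/((1472/3 + 64/21) + 67759) = 1/(3456/7 + 67759) = 1/(477769/7) = 7/477769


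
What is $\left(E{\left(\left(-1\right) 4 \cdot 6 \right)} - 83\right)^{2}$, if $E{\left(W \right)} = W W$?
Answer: $243049$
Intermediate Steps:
$E{\left(W \right)} = W^{2}$
$\left(E{\left(\left(-1\right) 4 \cdot 6 \right)} - 83\right)^{2} = \left(\left(\left(-1\right) 4 \cdot 6\right)^{2} - 83\right)^{2} = \left(\left(\left(-4\right) 6\right)^{2} - 83\right)^{2} = \left(\left(-24\right)^{2} - 83\right)^{2} = \left(576 - 83\right)^{2} = 493^{2} = 243049$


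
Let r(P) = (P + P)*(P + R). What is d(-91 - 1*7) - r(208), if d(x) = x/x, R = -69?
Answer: -57823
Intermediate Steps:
r(P) = 2*P*(-69 + P) (r(P) = (P + P)*(P - 69) = (2*P)*(-69 + P) = 2*P*(-69 + P))
d(x) = 1
d(-91 - 1*7) - r(208) = 1 - 2*208*(-69 + 208) = 1 - 2*208*139 = 1 - 1*57824 = 1 - 57824 = -57823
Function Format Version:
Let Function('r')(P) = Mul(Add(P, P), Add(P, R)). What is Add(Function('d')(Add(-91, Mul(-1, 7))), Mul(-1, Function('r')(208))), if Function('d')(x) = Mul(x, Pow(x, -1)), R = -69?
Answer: -57823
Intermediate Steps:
Function('r')(P) = Mul(2, P, Add(-69, P)) (Function('r')(P) = Mul(Add(P, P), Add(P, -69)) = Mul(Mul(2, P), Add(-69, P)) = Mul(2, P, Add(-69, P)))
Function('d')(x) = 1
Add(Function('d')(Add(-91, Mul(-1, 7))), Mul(-1, Function('r')(208))) = Add(1, Mul(-1, Mul(2, 208, Add(-69, 208)))) = Add(1, Mul(-1, Mul(2, 208, 139))) = Add(1, Mul(-1, 57824)) = Add(1, -57824) = -57823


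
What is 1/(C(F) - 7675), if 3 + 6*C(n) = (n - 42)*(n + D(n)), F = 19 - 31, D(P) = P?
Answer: -2/14919 ≈ -0.00013406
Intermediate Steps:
F = -12
C(n) = -½ + n*(-42 + n)/3 (C(n) = -½ + ((n - 42)*(n + n))/6 = -½ + ((-42 + n)*(2*n))/6 = -½ + (2*n*(-42 + n))/6 = -½ + n*(-42 + n)/3)
1/(C(F) - 7675) = 1/((-½ - 14*(-12) + (⅓)*(-12)²) - 7675) = 1/((-½ + 168 + (⅓)*144) - 7675) = 1/((-½ + 168 + 48) - 7675) = 1/(431/2 - 7675) = 1/(-14919/2) = -2/14919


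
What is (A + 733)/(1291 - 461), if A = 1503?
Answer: 1118/415 ≈ 2.6940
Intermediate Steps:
(A + 733)/(1291 - 461) = (1503 + 733)/(1291 - 461) = 2236/830 = (1/830)*2236 = 1118/415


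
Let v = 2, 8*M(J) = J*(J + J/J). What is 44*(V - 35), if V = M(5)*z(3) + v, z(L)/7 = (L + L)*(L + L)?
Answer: 40128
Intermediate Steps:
z(L) = 28*L**2 (z(L) = 7*((L + L)*(L + L)) = 7*((2*L)*(2*L)) = 7*(4*L**2) = 28*L**2)
M(J) = J*(1 + J)/8 (M(J) = (J*(J + J/J))/8 = (J*(J + 1))/8 = (J*(1 + J))/8 = J*(1 + J)/8)
V = 947 (V = ((1/8)*5*(1 + 5))*(28*3**2) + 2 = ((1/8)*5*6)*(28*9) + 2 = (15/4)*252 + 2 = 945 + 2 = 947)
44*(V - 35) = 44*(947 - 35) = 44*912 = 40128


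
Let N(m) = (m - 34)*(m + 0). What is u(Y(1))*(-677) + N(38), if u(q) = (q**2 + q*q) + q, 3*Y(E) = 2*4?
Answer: -101536/9 ≈ -11282.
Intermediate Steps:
Y(E) = 8/3 (Y(E) = (2*4)/3 = (1/3)*8 = 8/3)
N(m) = m*(-34 + m) (N(m) = (-34 + m)*m = m*(-34 + m))
u(q) = q + 2*q**2 (u(q) = (q**2 + q**2) + q = 2*q**2 + q = q + 2*q**2)
u(Y(1))*(-677) + N(38) = (8*(1 + 2*(8/3))/3)*(-677) + 38*(-34 + 38) = (8*(1 + 16/3)/3)*(-677) + 38*4 = ((8/3)*(19/3))*(-677) + 152 = (152/9)*(-677) + 152 = -102904/9 + 152 = -101536/9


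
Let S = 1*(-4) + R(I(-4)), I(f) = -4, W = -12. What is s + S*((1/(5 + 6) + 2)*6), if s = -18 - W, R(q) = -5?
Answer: -1308/11 ≈ -118.91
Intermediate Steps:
s = -6 (s = -18 - 1*(-12) = -18 + 12 = -6)
S = -9 (S = 1*(-4) - 5 = -4 - 5 = -9)
s + S*((1/(5 + 6) + 2)*6) = -6 - 9*(1/(5 + 6) + 2)*6 = -6 - 9*(1/11 + 2)*6 = -6 - 207*6/11 = -6 - 9*138/11 = -6 - 1242/11 = -1308/11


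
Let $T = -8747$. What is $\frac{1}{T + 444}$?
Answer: $- \frac{1}{8303} \approx -0.00012044$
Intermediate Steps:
$\frac{1}{T + 444} = \frac{1}{-8747 + 444} = \frac{1}{-8303} = - \frac{1}{8303}$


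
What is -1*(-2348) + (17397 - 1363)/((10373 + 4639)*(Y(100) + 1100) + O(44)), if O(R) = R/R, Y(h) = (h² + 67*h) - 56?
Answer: 625443653326/266372929 ≈ 2348.0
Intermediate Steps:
Y(h) = -56 + h² + 67*h
O(R) = 1
-1*(-2348) + (17397 - 1363)/((10373 + 4639)*(Y(100) + 1100) + O(44)) = -1*(-2348) + (17397 - 1363)/((10373 + 4639)*((-56 + 100² + 67*100) + 1100) + 1) = 2348 + 16034/(15012*((-56 + 10000 + 6700) + 1100) + 1) = 2348 + 16034/(15012*(16644 + 1100) + 1) = 2348 + 16034/(15012*17744 + 1) = 2348 + 16034/(266372928 + 1) = 2348 + 16034/266372929 = 625443653326/266372929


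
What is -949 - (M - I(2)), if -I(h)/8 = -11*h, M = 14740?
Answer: -15513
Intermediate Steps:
I(h) = 88*h (I(h) = -(-88)*h = 88*h)
-949 - (M - I(2)) = -949 - (14740 - 88*2) = -949 - (14740 - 1*176) = -949 - (14740 - 176) = -949 - 1*14564 = -949 - 14564 = -15513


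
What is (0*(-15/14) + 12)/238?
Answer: 6/119 ≈ 0.050420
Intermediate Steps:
(0*(-15/14) + 12)/238 = (0*(-15*1/14) + 12)*(1/238) = (0*(-15/14) + 12)*(1/238) = (0 + 12)*(1/238) = 12*(1/238) = 6/119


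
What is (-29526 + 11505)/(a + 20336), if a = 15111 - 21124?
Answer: -18021/14323 ≈ -1.2582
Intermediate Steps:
a = -6013
(-29526 + 11505)/(a + 20336) = (-29526 + 11505)/(-6013 + 20336) = -18021/14323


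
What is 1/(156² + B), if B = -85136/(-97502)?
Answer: 48751/1186446904 ≈ 4.1090e-5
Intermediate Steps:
B = 42568/48751 (B = -85136*(-1/97502) = 42568/48751 ≈ 0.87317)
1/(156² + B) = 1/(156² + 42568/48751) = 1/(24336 + 42568/48751) = 1/(1186446904/48751) = 48751/1186446904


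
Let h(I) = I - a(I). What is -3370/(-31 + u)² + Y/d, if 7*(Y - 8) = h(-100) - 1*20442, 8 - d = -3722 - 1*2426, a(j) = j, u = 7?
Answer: -2180033/344736 ≈ -6.3238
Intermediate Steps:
h(I) = 0 (h(I) = I - I = 0)
d = 6156 (d = 8 - (-3722 - 1*2426) = 8 - (-3722 - 2426) = 8 - 1*(-6148) = 8 + 6148 = 6156)
Y = -20386/7 (Y = 8 + (0 - 1*20442)/7 = 8 + (0 - 20442)/7 = 8 + (⅐)*(-20442) = 8 - 20442/7 = -20386/7 ≈ -2912.3)
-3370/(-31 + u)² + Y/d = -3370/(-31 + 7)² - 20386/7/6156 = -3370/((-24)²) - 20386/7*1/6156 = -3370/576 - 10193/21546 = -3370*1/576 - 10193/21546 = -1685/288 - 10193/21546 = -2180033/344736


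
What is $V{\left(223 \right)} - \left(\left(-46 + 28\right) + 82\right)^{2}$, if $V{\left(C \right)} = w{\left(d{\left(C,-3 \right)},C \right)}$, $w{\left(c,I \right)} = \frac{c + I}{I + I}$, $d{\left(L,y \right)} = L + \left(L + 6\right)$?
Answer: $- \frac{1826141}{446} \approx -4094.5$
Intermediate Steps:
$d{\left(L,y \right)} = 6 + 2 L$ ($d{\left(L,y \right)} = L + \left(6 + L\right) = 6 + 2 L$)
$w{\left(c,I \right)} = \frac{I + c}{2 I}$
$V{\left(C \right)} = \frac{6 + 3 C}{2 C}$ ($V{\left(C \right)} = \frac{C + \left(6 + 2 C\right)}{2 C} = \frac{6 + 3 C}{2 C}$)
$V{\left(223 \right)} - \left(\left(-46 + 28\right) + 82\right)^{2} = \left(\frac{3}{2} + \frac{3}{223}\right) - \left(\left(-46 + 28\right) + 82\right)^{2} = \left(\frac{3}{2} + 3 \cdot \frac{1}{223}\right) - \left(-18 + 82\right)^{2} = \left(\frac{3}{2} + \frac{3}{223}\right) - 64^{2} = \frac{675}{446} - 4096 = - \frac{1826141}{446}$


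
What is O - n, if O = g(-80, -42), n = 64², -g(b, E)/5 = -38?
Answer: -3906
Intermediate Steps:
g(b, E) = 190 (g(b, E) = -5*(-38) = 190)
n = 4096
O = 190
O - n = 190 - 1*4096 = 190 - 4096 = -3906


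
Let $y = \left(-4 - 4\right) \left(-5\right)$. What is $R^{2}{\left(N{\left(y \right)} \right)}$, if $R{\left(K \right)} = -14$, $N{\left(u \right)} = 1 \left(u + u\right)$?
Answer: $196$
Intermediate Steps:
$y = 40$ ($y = \left(-8\right) \left(-5\right) = 40$)
$N{\left(u \right)} = 2 u$ ($N{\left(u \right)} = 1 \cdot 2 u = 2 u$)
$R^{2}{\left(N{\left(y \right)} \right)} = \left(-14\right)^{2} = 196$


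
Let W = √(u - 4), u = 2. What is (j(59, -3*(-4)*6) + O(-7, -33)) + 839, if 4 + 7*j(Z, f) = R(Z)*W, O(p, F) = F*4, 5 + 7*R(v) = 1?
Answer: 4945/7 - 4*I*√2/49 ≈ 706.43 - 0.11545*I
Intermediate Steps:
R(v) = -4/7 (R(v) = -5/7 + (⅐)*1 = -5/7 + ⅐ = -4/7)
W = I*√2 (W = √(2 - 4) = √(-2) = I*√2 ≈ 1.4142*I)
O(p, F) = 4*F
j(Z, f) = -4/7 - 4*I*√2/49 (j(Z, f) = -4/7 + (-4*I*√2/7)/7 = -4/7 - 4*I*√2/49)
(j(59, -3*(-4)*6) + O(-7, -33)) + 839 = ((-4/7 - 4*I*√2/49) + 4*(-33)) + 839 = ((-4/7 - 4*I*√2/49) - 132) + 839 = (-928/7 - 4*I*√2/49) + 839 = 4945/7 - 4*I*√2/49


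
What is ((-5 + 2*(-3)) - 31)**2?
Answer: 1764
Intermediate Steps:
((-5 + 2*(-3)) - 31)**2 = ((-5 - 6) - 31)**2 = (-11 - 31)**2 = (-42)**2 = 1764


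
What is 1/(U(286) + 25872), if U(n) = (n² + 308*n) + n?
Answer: 1/196042 ≈ 5.1009e-6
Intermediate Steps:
U(n) = n² + 309*n
1/(U(286) + 25872) = 1/(286*(309 + 286) + 25872) = 1/(286*595 + 25872) = 1/(170170 + 25872) = 1/196042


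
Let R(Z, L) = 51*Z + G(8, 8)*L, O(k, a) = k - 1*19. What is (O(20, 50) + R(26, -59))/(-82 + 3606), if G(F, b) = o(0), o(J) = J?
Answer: 1327/3524 ≈ 0.37656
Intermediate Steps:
G(F, b) = 0
O(k, a) = -19 + k (O(k, a) = k - 19 = -19 + k)
R(Z, L) = 51*Z (R(Z, L) = 51*Z + 0*L = 51*Z + 0 = 51*Z)
(O(20, 50) + R(26, -59))/(-82 + 3606) = ((-19 + 20) + 51*26)/(-82 + 3606) = (1 + 1326)/3524 = 1327*(1/3524) = 1327/3524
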